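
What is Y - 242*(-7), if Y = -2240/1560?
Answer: 66010/39 ≈ 1692.6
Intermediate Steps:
Y = -56/39 (Y = -2240*1/1560 = -56/39 ≈ -1.4359)
Y - 242*(-7) = -56/39 - 242*(-7) = -56/39 - 1*(-1694) = -56/39 + 1694 = 66010/39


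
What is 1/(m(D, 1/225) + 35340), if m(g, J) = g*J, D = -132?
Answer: 75/2650456 ≈ 2.8297e-5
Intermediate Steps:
m(g, J) = J*g
1/(m(D, 1/225) + 35340) = 1/(-132/225 + 35340) = 1/((1/225)*(-132) + 35340) = 1/(-44/75 + 35340) = 1/(2650456/75) = 75/2650456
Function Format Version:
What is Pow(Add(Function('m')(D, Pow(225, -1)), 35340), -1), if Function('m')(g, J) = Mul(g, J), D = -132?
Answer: Rational(75, 2650456) ≈ 2.8297e-5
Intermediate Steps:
Function('m')(g, J) = Mul(J, g)
Pow(Add(Function('m')(D, Pow(225, -1)), 35340), -1) = Pow(Add(Mul(Pow(225, -1), -132), 35340), -1) = Pow(Add(Mul(Rational(1, 225), -132), 35340), -1) = Pow(Add(Rational(-44, 75), 35340), -1) = Pow(Rational(2650456, 75), -1) = Rational(75, 2650456)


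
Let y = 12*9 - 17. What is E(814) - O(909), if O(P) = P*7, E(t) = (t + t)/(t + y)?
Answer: -5756887/905 ≈ -6361.2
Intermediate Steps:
y = 91 (y = 108 - 17 = 91)
E(t) = 2*t/(91 + t) (E(t) = (t + t)/(t + 91) = (2*t)/(91 + t) = 2*t/(91 + t))
O(P) = 7*P
E(814) - O(909) = 2*814/(91 + 814) - 7*909 = 2*814/905 - 1*6363 = 2*814*(1/905) - 6363 = 1628/905 - 6363 = -5756887/905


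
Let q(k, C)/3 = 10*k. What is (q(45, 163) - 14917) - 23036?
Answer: -36603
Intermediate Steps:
q(k, C) = 30*k (q(k, C) = 3*(10*k) = 30*k)
(q(45, 163) - 14917) - 23036 = (30*45 - 14917) - 23036 = (1350 - 14917) - 23036 = -13567 - 23036 = -36603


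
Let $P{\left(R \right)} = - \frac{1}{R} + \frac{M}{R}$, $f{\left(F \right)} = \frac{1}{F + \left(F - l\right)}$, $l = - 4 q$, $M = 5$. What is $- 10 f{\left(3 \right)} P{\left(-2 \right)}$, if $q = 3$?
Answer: $\frac{10}{9} \approx 1.1111$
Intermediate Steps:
$l = -12$ ($l = \left(-4\right) 3 = -12$)
$f{\left(F \right)} = \frac{1}{12 + 2 F}$ ($f{\left(F \right)} = \frac{1}{F + \left(F - -12\right)} = \frac{1}{F + \left(F + 12\right)} = \frac{1}{F + \left(12 + F\right)} = \frac{1}{12 + 2 F}$)
$P{\left(R \right)} = \frac{4}{R}$ ($P{\left(R \right)} = - \frac{1}{R} + \frac{5}{R} = \frac{4}{R}$)
$- 10 f{\left(3 \right)} P{\left(-2 \right)} = - 10 \frac{1}{2 \left(6 + 3\right)} \frac{4}{-2} = - 10 \frac{1}{2 \cdot 9} \cdot 4 \left(- \frac{1}{2}\right) = - 10 \cdot \frac{1}{2} \cdot \frac{1}{9} \left(-2\right) = \left(-10\right) \frac{1}{18} \left(-2\right) = \left(- \frac{5}{9}\right) \left(-2\right) = \frac{10}{9}$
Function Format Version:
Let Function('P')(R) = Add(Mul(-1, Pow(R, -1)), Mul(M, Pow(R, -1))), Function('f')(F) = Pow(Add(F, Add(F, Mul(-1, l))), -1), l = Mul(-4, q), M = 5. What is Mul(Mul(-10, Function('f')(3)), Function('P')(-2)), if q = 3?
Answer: Rational(10, 9) ≈ 1.1111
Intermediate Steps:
l = -12 (l = Mul(-4, 3) = -12)
Function('f')(F) = Pow(Add(12, Mul(2, F)), -1) (Function('f')(F) = Pow(Add(F, Add(F, Mul(-1, -12))), -1) = Pow(Add(F, Add(F, 12)), -1) = Pow(Add(F, Add(12, F)), -1) = Pow(Add(12, Mul(2, F)), -1))
Function('P')(R) = Mul(4, Pow(R, -1)) (Function('P')(R) = Add(Mul(-1, Pow(R, -1)), Mul(5, Pow(R, -1))) = Mul(4, Pow(R, -1)))
Mul(Mul(-10, Function('f')(3)), Function('P')(-2)) = Mul(Mul(-10, Mul(Rational(1, 2), Pow(Add(6, 3), -1))), Mul(4, Pow(-2, -1))) = Mul(Mul(-10, Mul(Rational(1, 2), Pow(9, -1))), Mul(4, Rational(-1, 2))) = Mul(Mul(-10, Mul(Rational(1, 2), Rational(1, 9))), -2) = Mul(Mul(-10, Rational(1, 18)), -2) = Mul(Rational(-5, 9), -2) = Rational(10, 9)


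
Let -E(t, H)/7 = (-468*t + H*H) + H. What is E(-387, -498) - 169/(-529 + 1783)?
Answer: -3762444085/1254 ≈ -3.0004e+6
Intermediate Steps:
E(t, H) = -7*H - 7*H**2 + 3276*t (E(t, H) = -7*((-468*t + H*H) + H) = -7*((-468*t + H**2) + H) = -7*((H**2 - 468*t) + H) = -7*(H + H**2 - 468*t) = -7*H - 7*H**2 + 3276*t)
E(-387, -498) - 169/(-529 + 1783) = (-7*(-498) - 7*(-498)**2 + 3276*(-387)) - 169/(-529 + 1783) = (3486 - 7*248004 - 1267812) - 169/1254 = (3486 - 1736028 - 1267812) + (1/1254)*(-169) = -3000354 - 169/1254 = -3762444085/1254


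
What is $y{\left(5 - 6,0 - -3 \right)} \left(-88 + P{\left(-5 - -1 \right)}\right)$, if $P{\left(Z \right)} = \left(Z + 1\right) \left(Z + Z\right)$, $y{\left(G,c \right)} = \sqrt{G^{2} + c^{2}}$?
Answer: $- 64 \sqrt{10} \approx -202.39$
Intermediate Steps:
$P{\left(Z \right)} = 2 Z \left(1 + Z\right)$ ($P{\left(Z \right)} = \left(1 + Z\right) 2 Z = 2 Z \left(1 + Z\right)$)
$y{\left(5 - 6,0 - -3 \right)} \left(-88 + P{\left(-5 - -1 \right)}\right) = \sqrt{\left(5 - 6\right)^{2} + \left(0 - -3\right)^{2}} \left(-88 + 2 \left(-5 - -1\right) \left(1 - 4\right)\right) = \sqrt{\left(5 - 6\right)^{2} + \left(0 + 3\right)^{2}} \left(-88 + 2 \left(-5 + 1\right) \left(1 + \left(-5 + 1\right)\right)\right) = \sqrt{\left(-1\right)^{2} + 3^{2}} \left(-88 + 2 \left(-4\right) \left(1 - 4\right)\right) = \sqrt{1 + 9} \left(-88 + 2 \left(-4\right) \left(-3\right)\right) = \sqrt{10} \left(-88 + 24\right) = \sqrt{10} \left(-64\right) = - 64 \sqrt{10}$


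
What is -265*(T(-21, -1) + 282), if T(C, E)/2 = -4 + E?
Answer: -72080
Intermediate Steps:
T(C, E) = -8 + 2*E (T(C, E) = 2*(-4 + E) = -8 + 2*E)
-265*(T(-21, -1) + 282) = -265*((-8 + 2*(-1)) + 282) = -265*((-8 - 2) + 282) = -265*(-10 + 282) = -265*272 = -72080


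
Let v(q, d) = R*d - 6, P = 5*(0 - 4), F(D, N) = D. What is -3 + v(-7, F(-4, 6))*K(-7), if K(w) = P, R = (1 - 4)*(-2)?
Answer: 597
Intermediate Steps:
R = 6 (R = -3*(-2) = 6)
P = -20 (P = 5*(-4) = -20)
K(w) = -20
v(q, d) = -6 + 6*d (v(q, d) = 6*d - 6 = -6 + 6*d)
-3 + v(-7, F(-4, 6))*K(-7) = -3 + (-6 + 6*(-4))*(-20) = -3 + (-6 - 24)*(-20) = -3 - 30*(-20) = -3 + 600 = 597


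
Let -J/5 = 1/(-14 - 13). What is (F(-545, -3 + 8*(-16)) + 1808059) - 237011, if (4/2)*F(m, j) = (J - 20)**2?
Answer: 2290874209/1458 ≈ 1.5712e+6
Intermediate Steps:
J = 5/27 (J = -5/(-14 - 13) = -5/(-27) = -5*(-1/27) = 5/27 ≈ 0.18519)
F(m, j) = 286225/1458 (F(m, j) = (5/27 - 20)**2/2 = (-535/27)**2/2 = (1/2)*(286225/729) = 286225/1458)
(F(-545, -3 + 8*(-16)) + 1808059) - 237011 = (286225/1458 + 1808059) - 237011 = 2636436247/1458 - 237011 = 2290874209/1458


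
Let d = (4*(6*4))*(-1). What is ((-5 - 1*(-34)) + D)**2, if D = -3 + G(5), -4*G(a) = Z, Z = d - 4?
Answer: 2601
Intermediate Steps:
d = -96 (d = (4*24)*(-1) = 96*(-1) = -96)
Z = -100 (Z = -96 - 4 = -100)
G(a) = 25 (G(a) = -1/4*(-100) = 25)
D = 22 (D = -3 + 25 = 22)
((-5 - 1*(-34)) + D)**2 = ((-5 - 1*(-34)) + 22)**2 = ((-5 + 34) + 22)**2 = (29 + 22)**2 = 51**2 = 2601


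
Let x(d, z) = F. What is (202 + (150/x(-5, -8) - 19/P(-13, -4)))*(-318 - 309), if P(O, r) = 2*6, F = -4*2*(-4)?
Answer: -2057605/16 ≈ -1.2860e+5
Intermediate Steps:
F = 32 (F = -8*(-4) = 32)
x(d, z) = 32
P(O, r) = 12
(202 + (150/x(-5, -8) - 19/P(-13, -4)))*(-318 - 309) = (202 + (150/32 - 19/12))*(-318 - 309) = (202 + (150*(1/32) - 19*1/12))*(-627) = (202 + (75/16 - 19/12))*(-627) = (202 + 149/48)*(-627) = (9845/48)*(-627) = -2057605/16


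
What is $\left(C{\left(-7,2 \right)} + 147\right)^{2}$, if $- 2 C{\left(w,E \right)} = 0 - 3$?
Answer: $\frac{88209}{4} \approx 22052.0$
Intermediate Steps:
$C{\left(w,E \right)} = \frac{3}{2}$ ($C{\left(w,E \right)} = - \frac{0 - 3}{2} = \left(- \frac{1}{2}\right) \left(-3\right) = \frac{3}{2}$)
$\left(C{\left(-7,2 \right)} + 147\right)^{2} = \left(\frac{3}{2} + 147\right)^{2} = \left(\frac{297}{2}\right)^{2} = \frac{88209}{4}$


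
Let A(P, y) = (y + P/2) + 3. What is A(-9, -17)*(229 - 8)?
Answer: -8177/2 ≈ -4088.5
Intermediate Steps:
A(P, y) = 3 + y + P/2 (A(P, y) = (y + P*(1/2)) + 3 = (y + P/2) + 3 = 3 + y + P/2)
A(-9, -17)*(229 - 8) = (3 - 17 + (1/2)*(-9))*(229 - 8) = (3 - 17 - 9/2)*221 = -37/2*221 = -8177/2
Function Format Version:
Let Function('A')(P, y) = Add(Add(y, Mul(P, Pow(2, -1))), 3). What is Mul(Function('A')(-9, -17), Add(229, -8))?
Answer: Rational(-8177, 2) ≈ -4088.5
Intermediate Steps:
Function('A')(P, y) = Add(3, y, Mul(Rational(1, 2), P)) (Function('A')(P, y) = Add(Add(y, Mul(P, Rational(1, 2))), 3) = Add(Add(y, Mul(Rational(1, 2), P)), 3) = Add(3, y, Mul(Rational(1, 2), P)))
Mul(Function('A')(-9, -17), Add(229, -8)) = Mul(Add(3, -17, Mul(Rational(1, 2), -9)), Add(229, -8)) = Mul(Add(3, -17, Rational(-9, 2)), 221) = Mul(Rational(-37, 2), 221) = Rational(-8177, 2)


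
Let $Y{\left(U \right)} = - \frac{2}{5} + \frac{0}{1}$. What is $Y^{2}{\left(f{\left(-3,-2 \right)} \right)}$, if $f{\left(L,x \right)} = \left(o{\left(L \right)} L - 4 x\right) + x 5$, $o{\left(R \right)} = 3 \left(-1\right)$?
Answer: $\frac{4}{25} \approx 0.16$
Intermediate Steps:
$o{\left(R \right)} = -3$
$f{\left(L,x \right)} = x - 3 L$ ($f{\left(L,x \right)} = \left(- 3 L - 4 x\right) + x 5 = \left(- 4 x - 3 L\right) + 5 x = x - 3 L$)
$Y{\left(U \right)} = - \frac{2}{5}$ ($Y{\left(U \right)} = \left(-2\right) \frac{1}{5} + 0 \cdot 1 = - \frac{2}{5} + 0 = - \frac{2}{5}$)
$Y^{2}{\left(f{\left(-3,-2 \right)} \right)} = \left(- \frac{2}{5}\right)^{2} = \frac{4}{25}$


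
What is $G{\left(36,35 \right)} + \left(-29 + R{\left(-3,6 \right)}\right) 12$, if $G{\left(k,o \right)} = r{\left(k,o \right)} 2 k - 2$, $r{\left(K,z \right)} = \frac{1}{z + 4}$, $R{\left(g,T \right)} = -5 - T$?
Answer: $- \frac{6242}{13} \approx -480.15$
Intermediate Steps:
$r{\left(K,z \right)} = \frac{1}{4 + z}$
$G{\left(k,o \right)} = -2 + \frac{2 k}{4 + o}$ ($G{\left(k,o \right)} = \frac{2 k}{4 + o} - 2 = -2 + \frac{2 k}{4 + o}$)
$G{\left(36,35 \right)} + \left(-29 + R{\left(-3,6 \right)}\right) 12 = \frac{2 \left(-4 + 36 - 35\right)}{4 + 35} + \left(-29 - 11\right) 12 = \frac{2 \left(-4 + 36 - 35\right)}{39} + \left(-29 - 11\right) 12 = 2 \cdot \frac{1}{39} \left(-3\right) + \left(-29 - 11\right) 12 = - \frac{2}{13} - 480 = - \frac{6242}{13}$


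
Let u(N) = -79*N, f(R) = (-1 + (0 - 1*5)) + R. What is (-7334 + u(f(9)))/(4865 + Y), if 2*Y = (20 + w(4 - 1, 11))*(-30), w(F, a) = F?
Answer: -67/40 ≈ -1.6750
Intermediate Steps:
f(R) = -6 + R (f(R) = (-1 + (0 - 5)) + R = (-1 - 5) + R = -6 + R)
Y = -345 (Y = ((20 + (4 - 1))*(-30))/2 = ((20 + 3)*(-30))/2 = (23*(-30))/2 = (½)*(-690) = -345)
(-7334 + u(f(9)))/(4865 + Y) = (-7334 - 79*(-6 + 9))/(4865 - 345) = (-7334 - 79*3)/4520 = (-7334 - 237)*(1/4520) = -7571*1/4520 = -67/40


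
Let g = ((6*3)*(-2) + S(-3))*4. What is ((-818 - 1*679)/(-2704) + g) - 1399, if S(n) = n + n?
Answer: -4235671/2704 ≈ -1566.4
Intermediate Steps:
S(n) = 2*n
g = -168 (g = ((6*3)*(-2) + 2*(-3))*4 = (18*(-2) - 6)*4 = (-36 - 6)*4 = -42*4 = -168)
((-818 - 1*679)/(-2704) + g) - 1399 = ((-818 - 1*679)/(-2704) - 168) - 1399 = ((-818 - 679)*(-1/2704) - 168) - 1399 = (-1497*(-1/2704) - 168) - 1399 = (1497/2704 - 168) - 1399 = -452775/2704 - 1399 = -4235671/2704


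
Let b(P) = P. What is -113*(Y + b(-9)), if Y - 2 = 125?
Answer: -13334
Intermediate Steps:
Y = 127 (Y = 2 + 125 = 127)
-113*(Y + b(-9)) = -113*(127 - 9) = -113*118 = -13334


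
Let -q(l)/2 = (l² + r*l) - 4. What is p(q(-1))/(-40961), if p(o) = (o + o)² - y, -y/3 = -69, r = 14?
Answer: -4417/40961 ≈ -0.10783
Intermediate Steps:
y = 207 (y = -3*(-69) = 207)
q(l) = 8 - 28*l - 2*l² (q(l) = -2*((l² + 14*l) - 4) = -2*(-4 + l² + 14*l) = 8 - 28*l - 2*l²)
p(o) = -207 + 4*o² (p(o) = (o + o)² - 1*207 = (2*o)² - 207 = 4*o² - 207 = -207 + 4*o²)
p(q(-1))/(-40961) = (-207 + 4*(8 - 28*(-1) - 2*(-1)²)²)/(-40961) = (-207 + 4*(8 + 28 - 2*1)²)*(-1/40961) = (-207 + 4*(8 + 28 - 2)²)*(-1/40961) = (-207 + 4*34²)*(-1/40961) = (-207 + 4*1156)*(-1/40961) = (-207 + 4624)*(-1/40961) = 4417*(-1/40961) = -4417/40961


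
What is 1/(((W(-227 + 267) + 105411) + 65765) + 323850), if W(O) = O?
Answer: 1/495066 ≈ 2.0199e-6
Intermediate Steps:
1/(((W(-227 + 267) + 105411) + 65765) + 323850) = 1/((((-227 + 267) + 105411) + 65765) + 323850) = 1/(((40 + 105411) + 65765) + 323850) = 1/((105451 + 65765) + 323850) = 1/(171216 + 323850) = 1/495066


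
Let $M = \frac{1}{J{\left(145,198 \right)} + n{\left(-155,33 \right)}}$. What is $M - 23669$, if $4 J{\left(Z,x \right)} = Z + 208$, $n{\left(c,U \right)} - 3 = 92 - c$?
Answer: $- \frac{32024153}{1353} \approx -23669.0$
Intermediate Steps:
$n{\left(c,U \right)} = 95 - c$ ($n{\left(c,U \right)} = 3 - \left(-92 + c\right) = 95 - c$)
$J{\left(Z,x \right)} = 52 + \frac{Z}{4}$ ($J{\left(Z,x \right)} = \frac{Z + 208}{4} = \frac{208 + Z}{4} = 52 + \frac{Z}{4}$)
$M = \frac{4}{1353}$ ($M = \frac{1}{\left(52 + \frac{1}{4} \cdot 145\right) + \left(95 - -155\right)} = \frac{1}{\left(52 + \frac{145}{4}\right) + \left(95 + 155\right)} = \frac{1}{\frac{353}{4} + 250} = \frac{1}{\frac{1353}{4}} = \frac{4}{1353} \approx 0.0029564$)
$M - 23669 = \frac{4}{1353} - 23669 = - \frac{32024153}{1353}$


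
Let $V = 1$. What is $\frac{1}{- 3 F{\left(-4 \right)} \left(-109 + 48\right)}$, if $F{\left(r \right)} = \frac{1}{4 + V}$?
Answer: $\frac{5}{183} \approx 0.027322$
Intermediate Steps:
$F{\left(r \right)} = \frac{1}{5}$ ($F{\left(r \right)} = \frac{1}{4 + 1} = \frac{1}{5}$)
$\frac{1}{- 3 F{\left(-4 \right)} \left(-109 + 48\right)} = \frac{1}{\left(-3\right) \frac{1}{5} \left(-109 + 48\right)} = \frac{1}{\left(- \frac{3}{5}\right) \left(-61\right)} = \frac{1}{\frac{183}{5}} = \frac{5}{183}$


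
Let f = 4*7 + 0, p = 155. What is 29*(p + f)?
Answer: 5307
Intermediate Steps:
f = 28 (f = 28 + 0 = 28)
29*(p + f) = 29*(155 + 28) = 29*183 = 5307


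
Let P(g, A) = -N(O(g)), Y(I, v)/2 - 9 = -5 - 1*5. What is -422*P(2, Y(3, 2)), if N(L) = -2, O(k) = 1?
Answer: -844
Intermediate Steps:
Y(I, v) = -2 (Y(I, v) = 18 + 2*(-5 - 1*5) = 18 + 2*(-5 - 5) = 18 + 2*(-10) = 18 - 20 = -2)
P(g, A) = 2 (P(g, A) = -1*(-2) = 2)
-422*P(2, Y(3, 2)) = -422*2 = -844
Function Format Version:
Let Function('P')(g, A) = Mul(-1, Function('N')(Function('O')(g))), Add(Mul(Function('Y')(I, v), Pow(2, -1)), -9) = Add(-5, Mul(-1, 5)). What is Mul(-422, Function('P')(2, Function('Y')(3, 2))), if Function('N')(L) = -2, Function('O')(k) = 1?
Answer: -844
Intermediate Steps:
Function('Y')(I, v) = -2 (Function('Y')(I, v) = Add(18, Mul(2, Add(-5, Mul(-1, 5)))) = Add(18, Mul(2, Add(-5, -5))) = Add(18, Mul(2, -10)) = Add(18, -20) = -2)
Function('P')(g, A) = 2 (Function('P')(g, A) = Mul(-1, -2) = 2)
Mul(-422, Function('P')(2, Function('Y')(3, 2))) = Mul(-422, 2) = -844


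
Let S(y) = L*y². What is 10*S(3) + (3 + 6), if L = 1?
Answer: 99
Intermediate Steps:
S(y) = y² (S(y) = 1*y² = y²)
10*S(3) + (3 + 6) = 10*3² + (3 + 6) = 10*9 + 9 = 90 + 9 = 99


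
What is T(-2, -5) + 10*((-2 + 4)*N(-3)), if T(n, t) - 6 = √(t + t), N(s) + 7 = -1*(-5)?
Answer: -34 + I*√10 ≈ -34.0 + 3.1623*I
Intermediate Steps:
N(s) = -2 (N(s) = -7 - 1*(-5) = -7 + 5 = -2)
T(n, t) = 6 + √2*√t (T(n, t) = 6 + √(t + t) = 6 + √(2*t) = 6 + √2*√t)
T(-2, -5) + 10*((-2 + 4)*N(-3)) = (6 + √2*√(-5)) + 10*((-2 + 4)*(-2)) = (6 + √2*(I*√5)) + 10*(2*(-2)) = (6 + I*√10) + 10*(-4) = (6 + I*√10) - 40 = -34 + I*√10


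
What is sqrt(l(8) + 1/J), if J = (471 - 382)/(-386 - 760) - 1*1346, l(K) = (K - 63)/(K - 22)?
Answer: sqrt(1831968749474570)/21596470 ≈ 1.9819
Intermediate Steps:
l(K) = (-63 + K)/(-22 + K)
J = -1542605/1146 (J = 89/(-1146) - 1346 = 89*(-1/1146) - 1346 = -89/1146 - 1346 = -1542605/1146 ≈ -1346.1)
sqrt(l(8) + 1/J) = sqrt((-63 + 8)/(-22 + 8) + 1/(-1542605/1146)) = sqrt(-55/(-14) - 1146/1542605) = sqrt(-1/14*(-55) - 1146/1542605) = sqrt(55/14 - 1146/1542605) = sqrt(84827231/21596470) = sqrt(1831968749474570)/21596470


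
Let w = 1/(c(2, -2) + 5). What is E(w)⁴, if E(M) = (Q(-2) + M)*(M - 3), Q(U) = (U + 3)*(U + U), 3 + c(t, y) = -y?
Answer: 741200625/65536 ≈ 11310.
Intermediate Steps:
c(t, y) = -3 - y
Q(U) = 2*U*(3 + U) (Q(U) = (3 + U)*(2*U) = 2*U*(3 + U))
w = ¼ (w = 1/((-3 - 1*(-2)) + 5) = 1/((-3 + 2) + 5) = 1/(-1 + 5) = 1/4 = ¼ ≈ 0.25000)
E(M) = (-4 + M)*(-3 + M) (E(M) = (2*(-2)*(3 - 2) + M)*(M - 3) = (2*(-2)*1 + M)*(-3 + M) = (-4 + M)*(-3 + M))
E(w)⁴ = (12 + (¼)² - 7*¼)⁴ = (12 + 1/16 - 7/4)⁴ = (165/16)⁴ = 741200625/65536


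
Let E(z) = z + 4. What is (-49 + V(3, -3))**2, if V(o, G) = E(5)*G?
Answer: 5776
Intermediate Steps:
E(z) = 4 + z
V(o, G) = 9*G (V(o, G) = (4 + 5)*G = 9*G)
(-49 + V(3, -3))**2 = (-49 + 9*(-3))**2 = (-49 - 27)**2 = (-76)**2 = 5776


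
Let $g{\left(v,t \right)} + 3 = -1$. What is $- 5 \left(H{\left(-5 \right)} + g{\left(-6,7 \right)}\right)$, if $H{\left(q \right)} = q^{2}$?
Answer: $-105$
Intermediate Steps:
$g{\left(v,t \right)} = -4$ ($g{\left(v,t \right)} = -3 - 1 = -4$)
$- 5 \left(H{\left(-5 \right)} + g{\left(-6,7 \right)}\right) = - 5 \left(\left(-5\right)^{2} - 4\right) = - 5 \left(25 - 4\right) = \left(-5\right) 21 = -105$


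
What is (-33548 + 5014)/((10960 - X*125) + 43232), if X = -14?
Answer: -14267/27971 ≈ -0.51006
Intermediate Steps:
(-33548 + 5014)/((10960 - X*125) + 43232) = (-33548 + 5014)/((10960 - (-14)*125) + 43232) = -28534/((10960 - 1*(-1750)) + 43232) = -28534/((10960 + 1750) + 43232) = -28534/(12710 + 43232) = -28534/55942 = -28534*1/55942 = -14267/27971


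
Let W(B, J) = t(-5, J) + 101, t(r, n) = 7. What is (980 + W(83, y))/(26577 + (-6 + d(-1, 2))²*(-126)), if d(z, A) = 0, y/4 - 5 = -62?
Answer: 1088/22041 ≈ 0.049363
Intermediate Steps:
y = -228 (y = 20 + 4*(-62) = 20 - 248 = -228)
W(B, J) = 108 (W(B, J) = 7 + 101 = 108)
(980 + W(83, y))/(26577 + (-6 + d(-1, 2))²*(-126)) = (980 + 108)/(26577 + (-6 + 0)²*(-126)) = 1088/(26577 + (-6)²*(-126)) = 1088/(26577 + 36*(-126)) = 1088/(26577 - 4536) = 1088/22041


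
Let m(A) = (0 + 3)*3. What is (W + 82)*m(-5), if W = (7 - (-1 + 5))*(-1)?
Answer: 711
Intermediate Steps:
m(A) = 9 (m(A) = 3*3 = 9)
W = -3 (W = (7 - 1*4)*(-1) = (7 - 4)*(-1) = 3*(-1) = -3)
(W + 82)*m(-5) = (-3 + 82)*9 = 79*9 = 711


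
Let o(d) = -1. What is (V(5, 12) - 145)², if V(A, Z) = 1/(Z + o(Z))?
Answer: 2540836/121 ≈ 20999.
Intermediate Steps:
V(A, Z) = 1/(-1 + Z) (V(A, Z) = 1/(Z - 1) = 1/(-1 + Z))
(V(5, 12) - 145)² = (1/(-1 + 12) - 145)² = (1/11 - 145)² = (-1594/11)² = 2540836/121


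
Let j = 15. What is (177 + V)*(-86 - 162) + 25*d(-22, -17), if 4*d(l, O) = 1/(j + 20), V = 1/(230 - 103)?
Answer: -156100485/3556 ≈ -43898.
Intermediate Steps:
V = 1/127 ≈ 0.0078740
d(l, O) = 1/140 (d(l, O) = 1/(4*(15 + 20)) = (¼)/35 = (¼)*(1/35) = 1/140)
(177 + V)*(-86 - 162) + 25*d(-22, -17) = (177 + 1/127)*(-86 - 162) + 25*(1/140) = (22480/127)*(-248) + 5/28 = -5575040/127 + 5/28 = -156100485/3556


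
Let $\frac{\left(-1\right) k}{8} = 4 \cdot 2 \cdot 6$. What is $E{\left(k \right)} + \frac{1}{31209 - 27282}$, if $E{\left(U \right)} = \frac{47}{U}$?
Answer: $- \frac{20465}{167552} \approx -0.12214$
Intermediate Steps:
$k = -384$ ($k = - 8 \cdot 4 \cdot 2 \cdot 6 = - 8 \cdot 8 \cdot 6 = \left(-8\right) 48 = -384$)
$E{\left(k \right)} + \frac{1}{31209 - 27282} = \frac{47}{-384} + \frac{1}{31209 - 27282} = 47 \left(- \frac{1}{384}\right) + \frac{1}{3927} = - \frac{47}{384} + \frac{1}{3927} = - \frac{20465}{167552}$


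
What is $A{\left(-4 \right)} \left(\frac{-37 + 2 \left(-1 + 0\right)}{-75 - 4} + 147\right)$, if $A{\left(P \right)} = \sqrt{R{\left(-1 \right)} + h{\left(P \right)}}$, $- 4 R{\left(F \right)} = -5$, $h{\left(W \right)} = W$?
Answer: $\frac{5826 i \sqrt{11}}{79} \approx 244.59 i$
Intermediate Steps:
$R{\left(F \right)} = \frac{5}{4}$ ($R{\left(F \right)} = \left(- \frac{1}{4}\right) \left(-5\right) = \frac{5}{4}$)
$A{\left(P \right)} = \sqrt{\frac{5}{4} + P}$
$A{\left(-4 \right)} \left(\frac{-37 + 2 \left(-1 + 0\right)}{-75 - 4} + 147\right) = \frac{\sqrt{5 + 4 \left(-4\right)}}{2} \left(\frac{-37 + 2 \left(-1 + 0\right)}{-75 - 4} + 147\right) = \frac{\sqrt{5 - 16}}{2} \left(\frac{-37 + 2 \left(-1\right)}{-79} + 147\right) = \frac{\sqrt{-11}}{2} \left(\left(-37 - 2\right) \left(- \frac{1}{79}\right) + 147\right) = \frac{i \sqrt{11}}{2} \left(\left(-39\right) \left(- \frac{1}{79}\right) + 147\right) = \frac{i \sqrt{11}}{2} \left(\frac{39}{79} + 147\right) = \frac{i \sqrt{11}}{2} \cdot \frac{11652}{79} = \frac{5826 i \sqrt{11}}{79}$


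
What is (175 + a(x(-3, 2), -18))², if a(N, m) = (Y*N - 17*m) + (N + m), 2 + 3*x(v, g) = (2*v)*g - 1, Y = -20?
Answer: 311364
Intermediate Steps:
x(v, g) = -1 + 2*g*v/3 (x(v, g) = -⅔ + ((2*v)*g - 1)/3 = -⅔ + (2*g*v - 1)/3 = -⅔ + (-1 + 2*g*v)/3 = -⅔ + (-⅓ + 2*g*v/3) = -1 + 2*g*v/3)
a(N, m) = -19*N - 16*m (a(N, m) = (-20*N - 17*m) + (N + m) = -19*N - 16*m)
(175 + a(x(-3, 2), -18))² = (175 + (-19*(-1 + (⅔)*2*(-3)) - 16*(-18)))² = (175 + (-19*(-1 - 4) + 288))² = (175 + (-19*(-5) + 288))² = (175 + (95 + 288))² = (175 + 383)² = 558² = 311364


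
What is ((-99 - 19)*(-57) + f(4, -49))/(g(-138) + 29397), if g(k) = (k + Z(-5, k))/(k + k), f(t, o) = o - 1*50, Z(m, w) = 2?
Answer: 457263/2028427 ≈ 0.22543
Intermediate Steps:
f(t, o) = -50 + o (f(t, o) = o - 50 = -50 + o)
g(k) = (2 + k)/(2*k) (g(k) = (k + 2)/(k + k) = (2 + k)/((2*k)) = (2 + k)*(1/(2*k)) = (2 + k)/(2*k))
((-99 - 19)*(-57) + f(4, -49))/(g(-138) + 29397) = ((-99 - 19)*(-57) + (-50 - 49))/((½)*(2 - 138)/(-138) + 29397) = (-118*(-57) - 99)/((½)*(-1/138)*(-136) + 29397) = (6726 - 99)/(34/69 + 29397) = 6627/(2028427/69) = 6627*(69/2028427) = 457263/2028427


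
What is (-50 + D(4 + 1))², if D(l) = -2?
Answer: 2704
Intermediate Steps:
(-50 + D(4 + 1))² = (-50 - 2)² = (-52)² = 2704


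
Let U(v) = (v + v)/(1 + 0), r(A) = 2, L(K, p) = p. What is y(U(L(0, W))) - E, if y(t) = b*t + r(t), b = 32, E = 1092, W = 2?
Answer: -962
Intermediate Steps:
U(v) = 2*v (U(v) = (2*v)/1 = (2*v)*1 = 2*v)
y(t) = 2 + 32*t (y(t) = 32*t + 2 = 2 + 32*t)
y(U(L(0, W))) - E = (2 + 32*(2*2)) - 1*1092 = (2 + 32*4) - 1092 = (2 + 128) - 1092 = 130 - 1092 = -962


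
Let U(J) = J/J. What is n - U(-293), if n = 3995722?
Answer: 3995721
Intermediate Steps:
U(J) = 1
n - U(-293) = 3995722 - 1*1 = 3995722 - 1 = 3995721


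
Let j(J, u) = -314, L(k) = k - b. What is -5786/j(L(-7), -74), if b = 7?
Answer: 2893/157 ≈ 18.427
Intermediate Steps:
L(k) = -7 + k (L(k) = k - 1*7 = k - 7 = -7 + k)
-5786/j(L(-7), -74) = -5786/(-314) = -5786*(-1/314) = 2893/157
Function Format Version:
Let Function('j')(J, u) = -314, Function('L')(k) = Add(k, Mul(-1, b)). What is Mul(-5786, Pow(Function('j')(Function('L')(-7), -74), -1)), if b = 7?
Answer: Rational(2893, 157) ≈ 18.427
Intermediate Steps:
Function('L')(k) = Add(-7, k) (Function('L')(k) = Add(k, Mul(-1, 7)) = Add(k, -7) = Add(-7, k))
Mul(-5786, Pow(Function('j')(Function('L')(-7), -74), -1)) = Mul(-5786, Pow(-314, -1)) = Mul(-5786, Rational(-1, 314)) = Rational(2893, 157)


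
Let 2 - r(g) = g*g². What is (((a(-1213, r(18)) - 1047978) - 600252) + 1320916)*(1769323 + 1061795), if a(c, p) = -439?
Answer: -927907417854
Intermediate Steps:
r(g) = 2 - g³ (r(g) = 2 - g*g² = 2 - g³)
(((a(-1213, r(18)) - 1047978) - 600252) + 1320916)*(1769323 + 1061795) = (((-439 - 1047978) - 600252) + 1320916)*(1769323 + 1061795) = ((-1048417 - 600252) + 1320916)*2831118 = (-1648669 + 1320916)*2831118 = -327753*2831118 = -927907417854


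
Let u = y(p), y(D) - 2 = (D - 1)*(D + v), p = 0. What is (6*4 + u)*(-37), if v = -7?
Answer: -1221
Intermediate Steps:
y(D) = 2 + (-1 + D)*(-7 + D) (y(D) = 2 + (D - 1)*(D - 7) = 2 + (-1 + D)*(-7 + D))
u = 9 (u = 9 + 0**2 - 8*0 = 9 + 0 + 0 = 9)
(6*4 + u)*(-37) = (6*4 + 9)*(-37) = (24 + 9)*(-37) = 33*(-37) = -1221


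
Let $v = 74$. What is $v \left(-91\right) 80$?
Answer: $-538720$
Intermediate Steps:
$v \left(-91\right) 80 = 74 \left(-91\right) 80 = \left(-6734\right) 80 = -538720$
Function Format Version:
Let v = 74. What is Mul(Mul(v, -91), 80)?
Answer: -538720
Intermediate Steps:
Mul(Mul(v, -91), 80) = Mul(Mul(74, -91), 80) = Mul(-6734, 80) = -538720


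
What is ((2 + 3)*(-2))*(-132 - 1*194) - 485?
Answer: 2775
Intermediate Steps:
((2 + 3)*(-2))*(-132 - 1*194) - 485 = (5*(-2))*(-132 - 194) - 485 = -10*(-326) - 485 = 3260 - 485 = 2775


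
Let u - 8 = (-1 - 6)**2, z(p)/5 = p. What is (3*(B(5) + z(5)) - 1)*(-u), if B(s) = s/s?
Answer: -4389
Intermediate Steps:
B(s) = 1
z(p) = 5*p
u = 57 (u = 8 + (-1 - 6)**2 = 8 + (-7)**2 = 8 + 49 = 57)
(3*(B(5) + z(5)) - 1)*(-u) = (3*(1 + 5*5) - 1)*(-1*57) = (3*(1 + 25) - 1)*(-57) = (3*26 - 1)*(-57) = (78 - 1)*(-57) = 77*(-57) = -4389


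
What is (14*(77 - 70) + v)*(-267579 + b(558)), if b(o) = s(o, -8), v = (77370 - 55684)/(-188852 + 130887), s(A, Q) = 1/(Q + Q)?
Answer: -1211359100413/46372 ≈ -2.6123e+7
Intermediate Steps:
s(A, Q) = 1/(2*Q)
v = -21686/57965 (v = 21686/(-57965) = 21686*(-1/57965) = -21686/57965 ≈ -0.37412)
b(o) = -1/16 (b(o) = (1/2)/(-8) = (1/2)*(-1/8) = -1/16)
(14*(77 - 70) + v)*(-267579 + b(558)) = (14*(77 - 70) - 21686/57965)*(-267579 - 1/16) = (14*7 - 21686/57965)*(-4281265/16) = (98 - 21686/57965)*(-4281265/16) = (5658884/57965)*(-4281265/16) = -1211359100413/46372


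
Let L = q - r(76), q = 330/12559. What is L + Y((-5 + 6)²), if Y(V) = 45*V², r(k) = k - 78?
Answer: 590603/12559 ≈ 47.026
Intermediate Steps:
q = 330/12559 (q = 330*(1/12559) = 330/12559 ≈ 0.026276)
r(k) = -78 + k
L = 25448/12559 (L = 330/12559 - (-78 + 76) = 330/12559 - 1*(-2) = 330/12559 + 2 = 25448/12559 ≈ 2.0263)
L + Y((-5 + 6)²) = 25448/12559 + 45*((-5 + 6)²)² = 25448/12559 + 45*(1²)² = 25448/12559 + 45*1² = 25448/12559 + 45*1 = 25448/12559 + 45 = 590603/12559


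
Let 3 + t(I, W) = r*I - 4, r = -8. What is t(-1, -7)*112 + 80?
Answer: 192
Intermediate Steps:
t(I, W) = -7 - 8*I (t(I, W) = -3 + (-8*I - 4) = -3 + (-4 - 8*I) = -7 - 8*I)
t(-1, -7)*112 + 80 = (-7 - 8*(-1))*112 + 80 = (-7 + 8)*112 + 80 = 1*112 + 80 = 112 + 80 = 192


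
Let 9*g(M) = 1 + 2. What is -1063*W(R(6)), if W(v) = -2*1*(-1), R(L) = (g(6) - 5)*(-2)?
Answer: -2126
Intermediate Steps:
g(M) = 1/3 (g(M) = (1 + 2)/9 = (1/9)*3 = 1/3)
R(L) = 28/3 (R(L) = (1/3 - 5)*(-2) = -14/3*(-2) = 28/3)
W(v) = 2 (W(v) = -2*(-1) = 2)
-1063*W(R(6)) = -1063*2 = -2126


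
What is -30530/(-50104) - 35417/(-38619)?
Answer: 1476785719/967483188 ≈ 1.5264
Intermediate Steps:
-30530/(-50104) - 35417/(-38619) = -30530*(-1/50104) - 35417*(-1/38619) = 15265/25052 + 35417/38619 = 1476785719/967483188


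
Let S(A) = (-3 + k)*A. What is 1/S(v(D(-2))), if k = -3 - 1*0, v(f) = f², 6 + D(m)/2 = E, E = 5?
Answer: -1/24 ≈ -0.041667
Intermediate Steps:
D(m) = -2 (D(m) = -12 + 2*5 = -12 + 10 = -2)
k = -3 (k = -3 + 0 = -3)
S(A) = -6*A (S(A) = (-3 - 3)*A = -6*A)
1/S(v(D(-2))) = 1/(-6*(-2)²) = 1/(-6*4) = 1/(-24) = -1/24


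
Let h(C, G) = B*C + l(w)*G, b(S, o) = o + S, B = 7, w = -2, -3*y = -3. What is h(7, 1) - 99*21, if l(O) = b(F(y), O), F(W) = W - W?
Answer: -2032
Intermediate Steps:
y = 1 (y = -1/3*(-3) = 1)
F(W) = 0
b(S, o) = S + o
l(O) = O (l(O) = 0 + O = O)
h(C, G) = -2*G + 7*C (h(C, G) = 7*C - 2*G = -2*G + 7*C)
h(7, 1) - 99*21 = (-2*1 + 7*7) - 99*21 = (-2 + 49) - 2079 = 47 - 2079 = -2032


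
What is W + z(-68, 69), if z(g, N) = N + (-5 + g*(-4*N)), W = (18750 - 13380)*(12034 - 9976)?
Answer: 11070292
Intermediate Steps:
W = 11051460 (W = 5370*2058 = 11051460)
z(g, N) = -5 + N - 4*N*g (z(g, N) = N + (-5 - 4*N*g) = -5 + N - 4*N*g)
W + z(-68, 69) = 11051460 + (-5 + 69 - 4*69*(-68)) = 11051460 + (-5 + 69 + 18768) = 11051460 + 18832 = 11070292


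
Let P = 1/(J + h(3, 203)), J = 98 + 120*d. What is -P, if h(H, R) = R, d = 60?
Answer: -1/7501 ≈ -0.00013332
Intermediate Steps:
J = 7298 (J = 98 + 120*60 = 98 + 7200 = 7298)
P = 1/7501 (P = 1/(7298 + 203) = 1/7501 ≈ 0.00013332)
-P = -1*1/7501 = -1/7501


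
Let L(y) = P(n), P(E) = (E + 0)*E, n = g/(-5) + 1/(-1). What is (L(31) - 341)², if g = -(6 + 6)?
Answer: 71842576/625 ≈ 1.1495e+5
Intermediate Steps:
g = -12 (g = -1*12 = -12)
n = 7/5 (n = -12/(-5) + 1/(-1) = -12*(-⅕) + 1*(-1) = 12/5 - 1 = 7/5 ≈ 1.4000)
P(E) = E² (P(E) = E*E = E²)
L(y) = 49/25 (L(y) = (7/5)² = 49/25)
(L(31) - 341)² = (49/25 - 341)² = (-8476/25)² = 71842576/625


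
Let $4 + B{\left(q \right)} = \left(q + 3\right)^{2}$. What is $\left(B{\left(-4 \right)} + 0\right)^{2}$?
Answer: $9$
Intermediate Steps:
$B{\left(q \right)} = -4 + \left(3 + q\right)^{2}$ ($B{\left(q \right)} = -4 + \left(q + 3\right)^{2} = -4 + \left(3 + q\right)^{2}$)
$\left(B{\left(-4 \right)} + 0\right)^{2} = \left(\left(-4 + \left(3 - 4\right)^{2}\right) + 0\right)^{2} = \left(\left(-4 + \left(-1\right)^{2}\right) + 0\right)^{2} = \left(\left(-4 + 1\right) + 0\right)^{2} = \left(-3 + 0\right)^{2} = \left(-3\right)^{2} = 9$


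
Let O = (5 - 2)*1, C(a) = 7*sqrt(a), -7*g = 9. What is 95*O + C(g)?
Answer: 285 + 3*I*sqrt(7) ≈ 285.0 + 7.9373*I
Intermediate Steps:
g = -9/7 (g = -1/7*9 = -9/7 ≈ -1.2857)
O = 3 (O = 3*1 = 3)
95*O + C(g) = 95*3 + 7*sqrt(-9/7) = 285 + 7*(3*I*sqrt(7)/7) = 285 + 3*I*sqrt(7)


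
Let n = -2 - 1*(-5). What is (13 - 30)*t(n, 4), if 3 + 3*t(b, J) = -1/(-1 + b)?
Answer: 119/6 ≈ 19.833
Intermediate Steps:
n = 3 (n = -2 + 5 = 3)
t(b, J) = -1 - 1/(3*(-1 + b)) (t(b, J) = -1 + (-1/(-1 + b))/3 = -1 - 1/(3*(-1 + b)))
(13 - 30)*t(n, 4) = (13 - 30)*((2/3 - 1*3)/(-1 + 3)) = -17*(2/3 - 3)/2 = -17*(-7)/(2*3) = -17*(-7/6) = 119/6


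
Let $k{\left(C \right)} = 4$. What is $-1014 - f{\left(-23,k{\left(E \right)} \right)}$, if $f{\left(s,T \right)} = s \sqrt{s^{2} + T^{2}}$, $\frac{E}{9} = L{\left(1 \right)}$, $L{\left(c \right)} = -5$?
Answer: $-1014 + 23 \sqrt{545} \approx -477.06$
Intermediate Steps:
$E = -45$ ($E = 9 \left(-5\right) = -45$)
$f{\left(s,T \right)} = s \sqrt{T^{2} + s^{2}}$
$-1014 - f{\left(-23,k{\left(E \right)} \right)} = -1014 - - 23 \sqrt{4^{2} + \left(-23\right)^{2}} = -1014 - - 23 \sqrt{16 + 529} = -1014 - - 23 \sqrt{545} = -1014 + 23 \sqrt{545}$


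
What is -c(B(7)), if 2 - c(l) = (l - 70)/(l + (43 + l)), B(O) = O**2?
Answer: -101/47 ≈ -2.1489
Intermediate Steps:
c(l) = 2 - (-70 + l)/(43 + 2*l) (c(l) = 2 - (l - 70)/(l + (43 + l)) = 2 - (-70 + l)/(43 + 2*l))
-c(B(7)) = -3*(52 + 7**2)/(43 + 2*7**2) = -3*(52 + 49)/(43 + 2*49) = -3*101/(43 + 98) = -3*101/141 = -1*101/47 = -101/47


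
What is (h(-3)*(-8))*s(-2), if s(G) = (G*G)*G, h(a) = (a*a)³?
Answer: 46656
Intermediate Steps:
h(a) = a⁶ (h(a) = (a²)³ = a⁶)
s(G) = G³ (s(G) = G²*G = G³)
(h(-3)*(-8))*s(-2) = ((-3)⁶*(-8))*(-2)³ = (729*(-8))*(-8) = -5832*(-8) = 46656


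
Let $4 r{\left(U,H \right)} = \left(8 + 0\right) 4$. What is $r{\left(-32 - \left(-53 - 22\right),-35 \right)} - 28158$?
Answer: $-28150$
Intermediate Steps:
$r{\left(U,H \right)} = 8$ ($r{\left(U,H \right)} = \frac{\left(8 + 0\right) 4}{4} = \frac{8 \cdot 4}{4} = \frac{1}{4} \cdot 32 = 8$)
$r{\left(-32 - \left(-53 - 22\right),-35 \right)} - 28158 = 8 - 28158 = -28150$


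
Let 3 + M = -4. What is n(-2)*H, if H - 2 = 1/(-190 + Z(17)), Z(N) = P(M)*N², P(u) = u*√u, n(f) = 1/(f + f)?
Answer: (-4046*√7 + 379*I)/(4*(-190*I + 2023*√7)) ≈ -0.5 - 4.665e-5*I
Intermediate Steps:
M = -7 (M = -3 - 4 = -7)
n(f) = 1/(2*f)
P(u) = u^(3/2)
Z(N) = -7*I*√7*N² (Z(N) = (-7)^(3/2)*N² = (-7*I*√7)*N² = -7*I*√7*N²)
H = 2 + 1/(-190 - 2023*I*√7) (H = 2 + 1/(-190 - 7*I*√7*17²) = 2 + 1/(-190 - 7*I*√7*289) = 2 + 1/(-190 - 2023*I*√7) ≈ 2.0 + 0.0001866*I)
n(-2)*H = ((½)/(-2))*(57367416/28683803 + 2023*I*√7/28683803) = ((½)*(-½))*(57367416/28683803 + 2023*I*√7/28683803) = -(57367416/28683803 + 2023*I*√7/28683803)/4 = -14341854/28683803 - 2023*I*√7/114735212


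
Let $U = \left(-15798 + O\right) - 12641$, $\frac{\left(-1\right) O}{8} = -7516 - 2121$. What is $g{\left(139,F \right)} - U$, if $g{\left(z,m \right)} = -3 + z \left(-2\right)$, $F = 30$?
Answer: $-48938$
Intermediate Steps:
$O = 77096$ ($O = - 8 \left(-7516 - 2121\right) = \left(-8\right) \left(-9637\right) = 77096$)
$g{\left(z,m \right)} = -3 - 2 z$
$U = 48657$ ($U = \left(-15798 + 77096\right) - 12641 = 61298 - 12641 = 48657$)
$g{\left(139,F \right)} - U = \left(-3 - 278\right) - 48657 = -281 - 48657 = -48938$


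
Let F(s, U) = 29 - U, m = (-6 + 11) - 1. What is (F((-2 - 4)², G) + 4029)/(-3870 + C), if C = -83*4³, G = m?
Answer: -2027/4591 ≈ -0.44152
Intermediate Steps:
m = 4 (m = 5 - 1 = 4)
G = 4
C = -5312 (C = -83*64 = -5312)
(F((-2 - 4)², G) + 4029)/(-3870 + C) = ((29 - 1*4) + 4029)/(-3870 - 5312) = ((29 - 4) + 4029)/(-9182) = (25 + 4029)*(-1/9182) = 4054*(-1/9182) = -2027/4591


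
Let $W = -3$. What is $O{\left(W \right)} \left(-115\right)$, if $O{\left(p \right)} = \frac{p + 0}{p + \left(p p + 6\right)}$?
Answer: $\frac{115}{4} \approx 28.75$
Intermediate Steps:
$O{\left(p \right)} = \frac{p}{6 + p + p^{2}}$ ($O{\left(p \right)} = \frac{p}{p + \left(p^{2} + 6\right)} = \frac{p}{p + \left(6 + p^{2}\right)} = \frac{p}{6 + p + p^{2}}$)
$O{\left(W \right)} \left(-115\right) = - \frac{3}{6 - 3 + \left(-3\right)^{2}} \left(-115\right) = - \frac{3}{6 - 3 + 9} \left(-115\right) = - \frac{3}{12} \left(-115\right) = \left(-3\right) \frac{1}{12} \left(-115\right) = \left(- \frac{1}{4}\right) \left(-115\right) = \frac{115}{4}$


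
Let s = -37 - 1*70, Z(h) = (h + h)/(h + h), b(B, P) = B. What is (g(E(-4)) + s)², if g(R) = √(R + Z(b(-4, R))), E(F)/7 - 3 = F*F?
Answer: (107 - √134)² ≈ 9105.8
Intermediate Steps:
E(F) = 21 + 7*F² (E(F) = 21 + 7*(F*F) = 21 + 7*F²)
Z(h) = 1 (Z(h) = (2*h)/((2*h)) = (2*h)*(1/(2*h)) = 1)
g(R) = √(1 + R) (g(R) = √(R + 1) = √(1 + R))
s = -107 (s = -37 - 70 = -107)
(g(E(-4)) + s)² = (√(1 + (21 + 7*(-4)²)) - 107)² = (√(1 + (21 + 7*16)) - 107)² = (√(1 + (21 + 112)) - 107)² = (√(1 + 133) - 107)² = (√134 - 107)² = (-107 + √134)²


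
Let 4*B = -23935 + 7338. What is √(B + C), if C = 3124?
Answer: I*√4101/2 ≈ 32.02*I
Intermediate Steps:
B = -16597/4 (B = (-23935 + 7338)/4 = (¼)*(-16597) = -16597/4 ≈ -4149.3)
√(B + C) = √(-16597/4 + 3124) = √(-4101/4) = I*√4101/2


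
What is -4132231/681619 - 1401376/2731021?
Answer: -12240414145595/1861515802999 ≈ -6.5755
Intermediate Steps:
-4132231/681619 - 1401376/2731021 = -12240414145595/1861515802999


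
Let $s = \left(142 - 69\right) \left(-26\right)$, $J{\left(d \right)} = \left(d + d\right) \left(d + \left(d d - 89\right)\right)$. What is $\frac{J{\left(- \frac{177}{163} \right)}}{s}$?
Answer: $- \frac{418102851}{4109878903} \approx -0.10173$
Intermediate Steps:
$J{\left(d \right)} = 2 d \left(-89 + d + d^{2}\right)$ ($J{\left(d \right)} = 2 d \left(d + \left(d^{2} - 89\right)\right) = 2 d \left(d + \left(-89 + d^{2}\right)\right) = 2 d \left(-89 + d + d^{2}\right)$)
$s = -1898$ ($s = 73 \left(-26\right) = -1898$)
$\frac{J{\left(- \frac{177}{163} \right)}}{s} = \frac{2 \left(- \frac{177}{163}\right) \left(-89 - \frac{177}{163} + \left(- \frac{177}{163}\right)^{2}\right)}{-1898} = 2 \left(\left(-177\right) \frac{1}{163}\right) \left(-89 - \frac{177}{163} + \left(\left(-177\right) \frac{1}{163}\right)^{2}\right) \left(- \frac{1}{1898}\right) = 2 \left(- \frac{177}{163}\right) \left(-89 - \frac{177}{163} + \left(- \frac{177}{163}\right)^{2}\right) \left(- \frac{1}{1898}\right) = 2 \left(- \frac{177}{163}\right) \left(-89 - \frac{177}{163} + \frac{31329}{26569}\right) \left(- \frac{1}{1898}\right) = 2 \left(- \frac{177}{163}\right) \left(- \frac{2362163}{26569}\right) \left(- \frac{1}{1898}\right) = \frac{836205702}{4330747} \left(- \frac{1}{1898}\right) = - \frac{418102851}{4109878903}$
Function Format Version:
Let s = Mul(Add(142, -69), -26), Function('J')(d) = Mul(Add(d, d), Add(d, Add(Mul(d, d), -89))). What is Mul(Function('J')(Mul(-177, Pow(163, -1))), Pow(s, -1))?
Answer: Rational(-418102851, 4109878903) ≈ -0.10173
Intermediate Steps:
Function('J')(d) = Mul(2, d, Add(-89, d, Pow(d, 2))) (Function('J')(d) = Mul(Mul(2, d), Add(d, Add(Pow(d, 2), -89))) = Mul(Mul(2, d), Add(d, Add(-89, Pow(d, 2)))) = Mul(Mul(2, d), Add(-89, d, Pow(d, 2))) = Mul(2, d, Add(-89, d, Pow(d, 2))))
s = -1898 (s = Mul(73, -26) = -1898)
Mul(Function('J')(Mul(-177, Pow(163, -1))), Pow(s, -1)) = Mul(Mul(2, Mul(-177, Pow(163, -1)), Add(-89, Mul(-177, Pow(163, -1)), Pow(Mul(-177, Pow(163, -1)), 2))), Pow(-1898, -1)) = Mul(Mul(2, Mul(-177, Rational(1, 163)), Add(-89, Mul(-177, Rational(1, 163)), Pow(Mul(-177, Rational(1, 163)), 2))), Rational(-1, 1898)) = Mul(Mul(2, Rational(-177, 163), Add(-89, Rational(-177, 163), Pow(Rational(-177, 163), 2))), Rational(-1, 1898)) = Mul(Mul(2, Rational(-177, 163), Add(-89, Rational(-177, 163), Rational(31329, 26569))), Rational(-1, 1898)) = Mul(Mul(2, Rational(-177, 163), Rational(-2362163, 26569)), Rational(-1, 1898)) = Mul(Rational(836205702, 4330747), Rational(-1, 1898)) = Rational(-418102851, 4109878903)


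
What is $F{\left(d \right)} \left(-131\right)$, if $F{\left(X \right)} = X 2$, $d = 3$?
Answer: $-786$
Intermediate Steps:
$F{\left(X \right)} = 2 X$
$F{\left(d \right)} \left(-131\right) = 2 \cdot 3 \left(-131\right) = 6 \left(-131\right) = -786$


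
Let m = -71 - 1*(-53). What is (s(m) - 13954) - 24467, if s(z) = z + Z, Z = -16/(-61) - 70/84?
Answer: -14068883/366 ≈ -38440.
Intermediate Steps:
Z = -209/366 (Z = -16*(-1/61) - 70*1/84 = 16/61 - 5/6 = -209/366 ≈ -0.57104)
m = -18 (m = -71 + 53 = -18)
s(z) = -209/366 + z (s(z) = z - 209/366 = -209/366 + z)
(s(m) - 13954) - 24467 = ((-209/366 - 18) - 13954) - 24467 = (-6797/366 - 13954) - 24467 = -5113961/366 - 24467 = -14068883/366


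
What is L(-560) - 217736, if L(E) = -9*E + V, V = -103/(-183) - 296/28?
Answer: -272476397/1281 ≈ -2.1271e+5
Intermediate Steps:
V = -12821/1281 (V = -103*(-1/183) - 296*1/28 = 103/183 - 74/7 = -12821/1281 ≈ -10.009)
L(E) = -12821/1281 - 9*E (L(E) = -9*E - 12821/1281 = -12821/1281 - 9*E)
L(-560) - 217736 = (-12821/1281 - 9*(-560)) - 217736 = (-12821/1281 + 5040) - 217736 = 6443419/1281 - 217736 = -272476397/1281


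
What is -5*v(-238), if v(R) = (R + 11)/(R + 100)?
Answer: -1135/138 ≈ -8.2246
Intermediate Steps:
v(R) = (11 + R)/(100 + R)
-5*v(-238) = -5*(11 - 238)/(100 - 238) = -5*(-227)/(-138) = -(-5)*(-227)/138 = -5*227/138 = -1135/138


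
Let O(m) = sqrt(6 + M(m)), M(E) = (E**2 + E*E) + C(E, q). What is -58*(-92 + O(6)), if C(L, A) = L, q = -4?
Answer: 5336 - 116*sqrt(21) ≈ 4804.4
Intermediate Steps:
M(E) = E + 2*E**2 (M(E) = (E**2 + E*E) + E = (E**2 + E**2) + E = 2*E**2 + E = E + 2*E**2)
O(m) = sqrt(6 + m*(1 + 2*m))
-58*(-92 + O(6)) = -58*(-92 + sqrt(6 + 6 + 2*6**2)) = -58*(-92 + sqrt(6 + 6 + 2*36)) = -58*(-92 + sqrt(6 + 6 + 72)) = -58*(-92 + sqrt(84)) = -58*(-92 + 2*sqrt(21)) = 5336 - 116*sqrt(21)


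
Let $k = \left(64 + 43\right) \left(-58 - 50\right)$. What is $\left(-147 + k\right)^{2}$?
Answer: $136960209$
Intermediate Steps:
$k = -11556$ ($k = 107 \left(-108\right) = -11556$)
$\left(-147 + k\right)^{2} = \left(-147 - 11556\right)^{2} = \left(-11703\right)^{2} = 136960209$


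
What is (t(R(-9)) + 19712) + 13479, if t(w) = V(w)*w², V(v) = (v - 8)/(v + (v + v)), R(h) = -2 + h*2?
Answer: 100133/3 ≈ 33378.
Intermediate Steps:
R(h) = -2 + 2*h
V(v) = (-8 + v)/(3*v) (V(v) = (-8 + v)/(v + 2*v) = (-8 + v)/((3*v)) = (-8 + v)*(1/(3*v)) = (-8 + v)/(3*v))
t(w) = w*(-8 + w)/3 (t(w) = ((-8 + w)/(3*w))*w² = w*(-8 + w)/3)
(t(R(-9)) + 19712) + 13479 = ((-2 + 2*(-9))*(-8 + (-2 + 2*(-9)))/3 + 19712) + 13479 = ((-2 - 18)*(-8 + (-2 - 18))/3 + 19712) + 13479 = ((⅓)*(-20)*(-8 - 20) + 19712) + 13479 = ((⅓)*(-20)*(-28) + 19712) + 13479 = (560/3 + 19712) + 13479 = 59696/3 + 13479 = 100133/3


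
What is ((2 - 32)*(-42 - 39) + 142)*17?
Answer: 43724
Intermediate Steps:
((2 - 32)*(-42 - 39) + 142)*17 = (-30*(-81) + 142)*17 = (2430 + 142)*17 = 2572*17 = 43724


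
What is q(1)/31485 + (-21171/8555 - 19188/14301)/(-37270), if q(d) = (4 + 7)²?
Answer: 12587484320693/3190340206495050 ≈ 0.0039455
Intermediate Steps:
q(d) = 121 (q(d) = 11² = 121)
q(1)/31485 + (-21171/8555 - 19188/14301)/(-37270) = 121/31485 + (-21171/8555 - 19188/14301)/(-37270) = 121*(1/31485) + (-21171*1/8555 - 19188*1/14301)*(-1/37270) = 121/31485 + (-21171/8555 - 2132/1589)*(-1/37270) = 121/31485 - 51879979/13593895*(-1/37270) = 121/31485 + 51879979/506644466650 = 12587484320693/3190340206495050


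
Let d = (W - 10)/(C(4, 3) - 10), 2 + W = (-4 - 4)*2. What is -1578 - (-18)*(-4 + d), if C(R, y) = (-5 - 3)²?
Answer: -4978/3 ≈ -1659.3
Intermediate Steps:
W = -18 (W = -2 + (-4 - 4)*2 = -2 - 8*2 = -2 - 16 = -18)
C(R, y) = 64 (C(R, y) = (-8)² = 64)
d = -14/27 (d = (-18 - 10)/(64 - 10) = -28/54 = -28*1/54 = -14/27 ≈ -0.51852)
-1578 - (-18)*(-4 + d) = -1578 - (-18)*(-4 - 14/27) = -1578 - (-18)*(-122)/27 = -1578 - 1*244/3 = -1578 - 244/3 = -4978/3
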